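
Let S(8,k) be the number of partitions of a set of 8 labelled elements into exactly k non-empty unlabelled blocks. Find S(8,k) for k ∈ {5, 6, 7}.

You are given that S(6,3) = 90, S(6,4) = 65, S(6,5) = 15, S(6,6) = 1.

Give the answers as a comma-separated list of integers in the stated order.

r7: T_7,4=4×65+90=350; T_7,5=5×15+65=140; T_7,6=6×1+15=21; T_7,7=7×0+1=1
r8: T_8,5=5×140+350=1050; T_8,6=6×21+140=266; T_8,7=7×1+21=28
Read S(8,5) = 1050, S(8,6) = 266, S(8,7) = 28.

1050, 266, 28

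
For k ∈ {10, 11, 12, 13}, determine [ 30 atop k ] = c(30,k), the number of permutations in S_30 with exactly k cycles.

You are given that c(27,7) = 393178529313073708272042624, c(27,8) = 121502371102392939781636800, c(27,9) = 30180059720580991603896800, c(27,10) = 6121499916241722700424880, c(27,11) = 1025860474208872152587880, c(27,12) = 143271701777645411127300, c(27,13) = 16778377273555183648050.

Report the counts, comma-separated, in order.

215760462268683520394805979744, 39539238727270799376544542000, 6097272817323042122728617800, 796974693974455191377937300

row 28: T[28][8]=27·121502371102392939781636800+393178529313073708272042624=3673742549077683082376236224  T[28][9]=27·30180059720580991603896800+121502371102392939781636800=936363983558079713086850400  T[28][10]=27·6121499916241722700424880+30180059720580991603896800=195460557459107504515368560  T[28][11]=27·1025860474208872152587880+6121499916241722700424880=33819732719881270820297640  T[28][12]=27·143271701777645411127300+1025860474208872152587880=4894196422205298253024980  T[28][13]=27·16778377273555183648050+143271701777645411127300=596287888163635369624650
row 29: T[29][9]=28·936363983558079713086850400+3673742549077683082376236224=29891934088703915048808047424  T[29][10]=28·195460557459107504515368560+936363983558079713086850400=6409259592413089839517170080  T[29][11]=28·33819732719881270820297640+195460557459107504515368560=1142413073615783087483702480  T[29][12]=28·4894196422205298253024980+33819732719881270820297640=170857232541629621904997080  T[29][13]=28·596287888163635369624650+4894196422205298253024980=21590257290787088602515180
row 30: T[30][10]=29·6409259592413089839517170080+29891934088703915048808047424=215760462268683520394805979744  T[30][11]=29·1142413073615783087483702480+6409259592413089839517170080=39539238727270799376544542000  T[30][12]=29·170857232541629621904997080+1142413073615783087483702480=6097272817323042122728617800  T[30][13]=29·21590257290787088602515180+170857232541629621904997080=796974693974455191377937300
Read c(30,10) = 215760462268683520394805979744, c(30,11) = 39539238727270799376544542000, c(30,12) = 6097272817323042122728617800, c(30,13) = 796974693974455191377937300.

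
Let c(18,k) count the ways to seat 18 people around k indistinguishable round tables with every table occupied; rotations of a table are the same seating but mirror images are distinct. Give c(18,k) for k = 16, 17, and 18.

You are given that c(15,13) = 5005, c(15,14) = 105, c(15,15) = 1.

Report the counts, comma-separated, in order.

10812, 153, 1

row 16: T[16][14]=15·105+5005=6580  T[16][15]=15·1+105=120  T[16][16]=15·0+1=1
row 17: T[17][15]=16·120+6580=8500  T[17][16]=16·1+120=136  T[17][17]=16·0+1=1
row 18: T[18][16]=17·136+8500=10812  T[18][17]=17·1+136=153  T[18][18]=17·0+1=1
Read c(18,16) = 10812, c(18,17) = 153, c(18,18) = 1.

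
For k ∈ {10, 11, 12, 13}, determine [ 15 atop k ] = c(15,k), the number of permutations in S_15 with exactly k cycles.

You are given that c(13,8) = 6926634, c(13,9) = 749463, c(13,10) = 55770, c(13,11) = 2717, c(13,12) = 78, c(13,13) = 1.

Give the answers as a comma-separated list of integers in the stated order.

@14  (14,9):749463·13+6926634→16669653, (14,10):55770·13+749463→1474473, (14,11):2717·13+55770→91091, (14,12):78·13+2717→3731, (14,13):1·13+78→91
@15  (15,10):1474473·14+16669653→37312275, (15,11):91091·14+1474473→2749747, (15,12):3731·14+91091→143325, (15,13):91·14+3731→5005
Read c(15,10) = 37312275, c(15,11) = 2749747, c(15,12) = 143325, c(15,13) = 5005.

37312275, 2749747, 143325, 5005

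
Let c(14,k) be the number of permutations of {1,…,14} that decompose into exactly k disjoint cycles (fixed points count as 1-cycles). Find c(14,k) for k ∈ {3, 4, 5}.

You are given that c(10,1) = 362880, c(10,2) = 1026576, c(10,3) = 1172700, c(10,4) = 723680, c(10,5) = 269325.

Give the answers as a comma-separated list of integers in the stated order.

row 11: T[11][1]=10·362880+0=3628800  T[11][2]=10·1026576+362880=10628640  T[11][3]=10·1172700+1026576=12753576  T[11][4]=10·723680+1172700=8409500  T[11][5]=10·269325+723680=3416930
row 12: T[12][1]=11·3628800+0=39916800  T[12][2]=11·10628640+3628800=120543840  T[12][3]=11·12753576+10628640=150917976  T[12][4]=11·8409500+12753576=105258076  T[12][5]=11·3416930+8409500=45995730
row 13: T[13][2]=12·120543840+39916800=1486442880  T[13][3]=12·150917976+120543840=1931559552  T[13][4]=12·105258076+150917976=1414014888  T[13][5]=12·45995730+105258076=657206836
row 14: T[14][3]=13·1931559552+1486442880=26596717056  T[14][4]=13·1414014888+1931559552=20313753096  T[14][5]=13·657206836+1414014888=9957703756
Read c(14,3) = 26596717056, c(14,4) = 20313753096, c(14,5) = 9957703756.

26596717056, 20313753096, 9957703756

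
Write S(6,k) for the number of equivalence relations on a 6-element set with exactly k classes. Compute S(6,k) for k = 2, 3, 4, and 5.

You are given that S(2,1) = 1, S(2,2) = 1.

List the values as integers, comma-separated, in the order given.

31, 90, 65, 15

[3] T[3,1]:1*1+0=1 · T[3,2]:2*1+1=3 · T[3,3]:3*0+1=1
[4] T[4,1]:1*1+0=1 · T[4,2]:2*3+1=7 · T[4,3]:3*1+3=6 · T[4,4]:4*0+1=1
[5] T[5,1]:1*1+0=1 · T[5,2]:2*7+1=15 · T[5,3]:3*6+7=25 · T[5,4]:4*1+6=10 · T[5,5]:5*0+1=1
[6] T[6,2]:2*15+1=31 · T[6,3]:3*25+15=90 · T[6,4]:4*10+25=65 · T[6,5]:5*1+10=15
Read S(6,2) = 31, S(6,3) = 90, S(6,4) = 65, S(6,5) = 15.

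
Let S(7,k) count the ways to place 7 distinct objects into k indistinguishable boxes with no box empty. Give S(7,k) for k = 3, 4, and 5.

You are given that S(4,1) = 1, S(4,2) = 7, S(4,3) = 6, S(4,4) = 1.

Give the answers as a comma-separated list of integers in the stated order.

301, 350, 140

row 5: T[5][1]=1·1+0=1  T[5][2]=2·7+1=15  T[5][3]=3·6+7=25  T[5][4]=4·1+6=10  T[5][5]=5·0+1=1
row 6: T[6][2]=2·15+1=31  T[6][3]=3·25+15=90  T[6][4]=4·10+25=65  T[6][5]=5·1+10=15
row 7: T[7][3]=3·90+31=301  T[7][4]=4·65+90=350  T[7][5]=5·15+65=140
Read S(7,3) = 301, S(7,4) = 350, S(7,5) = 140.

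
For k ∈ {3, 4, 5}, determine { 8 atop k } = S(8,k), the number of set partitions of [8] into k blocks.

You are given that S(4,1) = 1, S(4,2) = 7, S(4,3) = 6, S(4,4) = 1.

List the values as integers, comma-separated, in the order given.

[5] T[5,1]:1*1+0=1 · T[5,2]:2*7+1=15 · T[5,3]:3*6+7=25 · T[5,4]:4*1+6=10 · T[5,5]:5*0+1=1
[6] T[6,1]:1*1+0=1 · T[6,2]:2*15+1=31 · T[6,3]:3*25+15=90 · T[6,4]:4*10+25=65 · T[6,5]:5*1+10=15
[7] T[7,2]:2*31+1=63 · T[7,3]:3*90+31=301 · T[7,4]:4*65+90=350 · T[7,5]:5*15+65=140
[8] T[8,3]:3*301+63=966 · T[8,4]:4*350+301=1701 · T[8,5]:5*140+350=1050
Read S(8,3) = 966, S(8,4) = 1701, S(8,5) = 1050.

966, 1701, 1050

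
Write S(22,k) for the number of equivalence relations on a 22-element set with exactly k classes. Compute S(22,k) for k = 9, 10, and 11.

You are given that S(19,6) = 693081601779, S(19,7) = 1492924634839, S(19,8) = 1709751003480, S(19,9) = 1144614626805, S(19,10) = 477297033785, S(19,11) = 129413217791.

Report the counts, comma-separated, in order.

1241963303533920, 835143799377954, 366282500870286

[20] T[20,7]:7*1492924634839+693081601779=11143554045652 · T[20,8]:8*1709751003480+1492924634839=15170932662679 · T[20,9]:9*1144614626805+1709751003480=12011282644725 · T[20,10]:10*477297033785+1144614626805=5917584964655 · T[20,11]:11*129413217791+477297033785=1900842429486
[21] T[21,8]:8*15170932662679+11143554045652=132511015347084 · T[21,9]:9*12011282644725+15170932662679=123272476465204 · T[21,10]:10*5917584964655+12011282644725=71187132291275 · T[21,11]:11*1900842429486+5917584964655=26826851689001
[22] T[22,9]:9*123272476465204+132511015347084=1241963303533920 · T[22,10]:10*71187132291275+123272476465204=835143799377954 · T[22,11]:11*26826851689001+71187132291275=366282500870286
Read S(22,9) = 1241963303533920, S(22,10) = 835143799377954, S(22,11) = 366282500870286.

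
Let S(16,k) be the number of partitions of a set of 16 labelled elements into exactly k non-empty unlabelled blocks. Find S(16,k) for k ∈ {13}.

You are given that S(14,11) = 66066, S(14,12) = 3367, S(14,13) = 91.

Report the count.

r15: T_15,12=12×3367+66066=106470; T_15,13=13×91+3367=4550
r16: T_16,13=13×4550+106470=165620
Read S(16,13) = 165620.

165620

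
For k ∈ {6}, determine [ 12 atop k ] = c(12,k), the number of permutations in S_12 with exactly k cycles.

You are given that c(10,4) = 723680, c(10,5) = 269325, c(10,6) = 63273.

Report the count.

13339535

r11: T_11,5=10×269325+723680=3416930; T_11,6=10×63273+269325=902055
r12: T_12,6=11×902055+3416930=13339535
Read c(12,6) = 13339535.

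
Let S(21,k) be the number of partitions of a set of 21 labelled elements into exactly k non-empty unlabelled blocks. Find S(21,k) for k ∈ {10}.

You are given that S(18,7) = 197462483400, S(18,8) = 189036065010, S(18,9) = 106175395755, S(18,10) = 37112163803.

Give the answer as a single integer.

71187132291275

[19] T[19,8]:8*189036065010+197462483400=1709751003480 · T[19,9]:9*106175395755+189036065010=1144614626805 · T[19,10]:10*37112163803+106175395755=477297033785
[20] T[20,9]:9*1144614626805+1709751003480=12011282644725 · T[20,10]:10*477297033785+1144614626805=5917584964655
[21] T[21,10]:10*5917584964655+12011282644725=71187132291275
Read S(21,10) = 71187132291275.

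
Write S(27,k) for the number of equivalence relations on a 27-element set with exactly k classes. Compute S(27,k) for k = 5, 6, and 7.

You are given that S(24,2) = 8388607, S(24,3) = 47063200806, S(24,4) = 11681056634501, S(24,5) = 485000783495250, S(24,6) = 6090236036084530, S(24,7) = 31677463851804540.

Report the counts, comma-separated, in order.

[25] T[25,3]:3*47063200806+8388607=141197991025 · T[25,4]:4*11681056634501+47063200806=46771289738810 · T[25,5]:5*485000783495250+11681056634501=2436684974110751 · T[25,6]:6*6090236036084530+485000783495250=37026417000002430 · T[25,7]:7*31677463851804540+6090236036084530=227832482998716310
[26] T[26,4]:4*46771289738810+141197991025=187226356946265 · T[26,5]:5*2436684974110751+46771289738810=12230196160292565 · T[26,6]:6*37026417000002430+2436684974110751=224595186974125331 · T[26,7]:7*227832482998716310+37026417000002430=1631853797991016600
[27] T[27,5]:5*12230196160292565+187226356946265=61338207158409090 · T[27,6]:6*224595186974125331+12230196160292565=1359801318005044551 · T[27,7]:7*1631853797991016600+224595186974125331=11647571772911241531
Read S(27,5) = 61338207158409090, S(27,6) = 1359801318005044551, S(27,7) = 11647571772911241531.

61338207158409090, 1359801318005044551, 11647571772911241531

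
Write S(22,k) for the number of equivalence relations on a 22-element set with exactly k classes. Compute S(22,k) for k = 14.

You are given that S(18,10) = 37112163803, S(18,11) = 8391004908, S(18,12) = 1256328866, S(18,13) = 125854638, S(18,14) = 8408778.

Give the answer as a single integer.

[19] T[19,11]:11*8391004908+37112163803=129413217791 · T[19,12]:12*1256328866+8391004908=23466951300 · T[19,13]:13*125854638+1256328866=2892439160 · T[19,14]:14*8408778+125854638=243577530
[20] T[20,12]:12*23466951300+129413217791=411016633391 · T[20,13]:13*2892439160+23466951300=61068660380 · T[20,14]:14*243577530+2892439160=6302524580
[21] T[21,13]:13*61068660380+411016633391=1204909218331 · T[21,14]:14*6302524580+61068660380=149304004500
[22] T[22,14]:14*149304004500+1204909218331=3295165281331
Read S(22,14) = 3295165281331.

3295165281331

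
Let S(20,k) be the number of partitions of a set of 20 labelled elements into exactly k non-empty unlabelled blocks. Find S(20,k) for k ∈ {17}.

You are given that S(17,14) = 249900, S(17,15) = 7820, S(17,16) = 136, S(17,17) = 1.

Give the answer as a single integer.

@18  (18,15):7820·15+249900→367200, (18,16):136·16+7820→9996, (18,17):1·17+136→153
@19  (19,16):9996·16+367200→527136, (19,17):153·17+9996→12597
@20  (20,17):12597·17+527136→741285
Read S(20,17) = 741285.

741285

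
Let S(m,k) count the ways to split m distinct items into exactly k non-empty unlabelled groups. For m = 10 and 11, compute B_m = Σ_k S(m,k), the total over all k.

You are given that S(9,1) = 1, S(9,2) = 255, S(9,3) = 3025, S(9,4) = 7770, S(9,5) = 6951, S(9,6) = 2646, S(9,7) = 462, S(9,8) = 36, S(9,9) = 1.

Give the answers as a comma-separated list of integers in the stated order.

115975, 678570

i=10: T(10,1)=0+1·1=1 | T(10,2)=1+2·255=511 | T(10,3)=255+3·3025=9330 | T(10,4)=3025+4·7770=34105 | T(10,5)=7770+5·6951=42525 | T(10,6)=6951+6·2646=22827 | T(10,7)=2646+7·462=5880 | T(10,8)=462+8·36=750 | T(10,9)=36+9·1=45 | T(10,10)=1+10·0=1
i=11: T(11,1)=0+1·1=1 | T(11,2)=1+2·511=1023 | T(11,3)=511+3·9330=28501 | T(11,4)=9330+4·34105=145750 | T(11,5)=34105+5·42525=246730 | T(11,6)=42525+6·22827=179487 | T(11,7)=22827+7·5880=63987 | T(11,8)=5880+8·750=11880 | T(11,9)=750+9·45=1155 | T(11,10)=45+10·1=55 | T(11,11)=1+11·0=1
B_10 = ΣS(10,k) = 1+511+9330+34105+42525+22827+5880+750+45+1 = 115975
B_11 = ΣS(11,k) = 1+1023+28501+145750+246730+179487+63987+11880+1155+55+1 = 678570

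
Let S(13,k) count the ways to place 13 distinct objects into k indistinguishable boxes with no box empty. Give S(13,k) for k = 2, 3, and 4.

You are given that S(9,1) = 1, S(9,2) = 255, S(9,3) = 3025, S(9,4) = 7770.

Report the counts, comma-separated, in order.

4095, 261625, 2532530

@10  (10,1):1·1+0→1, (10,2):255·2+1→511, (10,3):3025·3+255→9330, (10,4):7770·4+3025→34105
@11  (11,1):1·1+0→1, (11,2):511·2+1→1023, (11,3):9330·3+511→28501, (11,4):34105·4+9330→145750
@12  (12,1):1·1+0→1, (12,2):1023·2+1→2047, (12,3):28501·3+1023→86526, (12,4):145750·4+28501→611501
@13  (13,2):2047·2+1→4095, (13,3):86526·3+2047→261625, (13,4):611501·4+86526→2532530
Read S(13,2) = 4095, S(13,3) = 261625, S(13,4) = 2532530.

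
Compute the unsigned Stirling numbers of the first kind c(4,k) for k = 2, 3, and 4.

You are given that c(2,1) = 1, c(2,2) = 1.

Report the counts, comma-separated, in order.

i=3: T(3,1)=0+2·1=2 | T(3,2)=1+2·1=3 | T(3,3)=1+2·0=1
i=4: T(4,2)=2+3·3=11 | T(4,3)=3+3·1=6 | T(4,4)=1+3·0=1
Read c(4,2) = 11, c(4,3) = 6, c(4,4) = 1.

11, 6, 1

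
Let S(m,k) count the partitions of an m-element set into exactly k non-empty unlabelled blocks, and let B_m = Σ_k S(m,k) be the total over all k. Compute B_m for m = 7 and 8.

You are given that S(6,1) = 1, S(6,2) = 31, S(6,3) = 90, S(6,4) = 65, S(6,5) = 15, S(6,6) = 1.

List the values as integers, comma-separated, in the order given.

877, 4140

[7] T[7,1]:1*1+0=1 · T[7,2]:2*31+1=63 · T[7,3]:3*90+31=301 · T[7,4]:4*65+90=350 · T[7,5]:5*15+65=140 · T[7,6]:6*1+15=21 · T[7,7]:7*0+1=1
[8] T[8,1]:1*1+0=1 · T[8,2]:2*63+1=127 · T[8,3]:3*301+63=966 · T[8,4]:4*350+301=1701 · T[8,5]:5*140+350=1050 · T[8,6]:6*21+140=266 · T[8,7]:7*1+21=28 · T[8,8]:8*0+1=1
B_7 = ΣS(7,k) = 1+63+301+350+140+21+1 = 877
B_8 = ΣS(8,k) = 1+127+966+1701+1050+266+28+1 = 4140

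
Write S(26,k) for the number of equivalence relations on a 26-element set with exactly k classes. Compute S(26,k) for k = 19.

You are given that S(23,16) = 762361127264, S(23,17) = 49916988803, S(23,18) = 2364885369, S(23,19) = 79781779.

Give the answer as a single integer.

r24: T_24,17=17×49916988803+762361127264=1610949936915; T_24,18=18×2364885369+49916988803=92484925445; T_24,19=19×79781779+2364885369=3880739170
r25: T_25,18=18×92484925445+1610949936915=3275678594925; T_25,19=19×3880739170+92484925445=166218969675
r26: T_26,19=19×166218969675+3275678594925=6433839018750
Read S(26,19) = 6433839018750.

6433839018750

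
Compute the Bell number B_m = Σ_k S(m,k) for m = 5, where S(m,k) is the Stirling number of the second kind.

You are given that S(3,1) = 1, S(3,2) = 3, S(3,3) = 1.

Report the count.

@4  (4,1):1·1+0→1, (4,2):3·2+1→7, (4,3):1·3+3→6, (4,4):0·4+1→1
@5  (5,1):1·1+0→1, (5,2):7·2+1→15, (5,3):6·3+7→25, (5,4):1·4+6→10, (5,5):0·5+1→1
B_5 = ΣS(5,k) = 1+15+25+10+1 = 52

52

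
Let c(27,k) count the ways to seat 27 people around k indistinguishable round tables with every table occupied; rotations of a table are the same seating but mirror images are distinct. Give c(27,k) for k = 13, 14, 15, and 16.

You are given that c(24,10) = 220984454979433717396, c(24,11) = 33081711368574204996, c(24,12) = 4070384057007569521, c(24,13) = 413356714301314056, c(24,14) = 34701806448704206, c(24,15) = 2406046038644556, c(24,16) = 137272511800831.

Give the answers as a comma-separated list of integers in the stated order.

i=25: T(25,11)=220984454979433717396+24·33081711368574204996=1014945527825214637300 | T(25,12)=33081711368574204996+24·4070384057007569521=130770928736755873500 | T(25,13)=4070384057007569521+24·413356714301314056=13990945200239106865 | T(25,14)=413356714301314056+24·34701806448704206=1246200069070215000 | T(25,15)=34701806448704206+24·2406046038644556=92446911376173550 | T(25,16)=2406046038644556+24·137272511800831=5700586321864500
i=26: T(26,12)=1014945527825214637300+25·130770928736755873500=4284218746244111474800 | T(26,13)=130770928736755873500+25·13990945200239106865=480544558742733545125 | T(26,14)=13990945200239106865+25·1246200069070215000=45145946926994481865 | T(26,15)=1246200069070215000+25·92446911376173550=3557372853474553750 | T(26,16)=92446911376173550+25·5700586321864500=234961569422786050
i=27: T(27,13)=4284218746244111474800+26·480544558742733545125=16778377273555183648050 | T(27,14)=480544558742733545125+26·45145946926994481865=1654339178844590073615 | T(27,15)=45145946926994481865+26·3557372853474553750=137637641117332879365 | T(27,16)=3557372853474553750+26·234961569422786050=9666373658466991050
Read c(27,13) = 16778377273555183648050, c(27,14) = 1654339178844590073615, c(27,15) = 137637641117332879365, c(27,16) = 9666373658466991050.

16778377273555183648050, 1654339178844590073615, 137637641117332879365, 9666373658466991050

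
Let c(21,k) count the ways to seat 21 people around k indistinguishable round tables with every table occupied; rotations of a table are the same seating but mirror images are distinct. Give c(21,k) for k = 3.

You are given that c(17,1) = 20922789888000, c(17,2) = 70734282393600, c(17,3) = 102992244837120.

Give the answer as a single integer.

row 18: T[18][1]=17·20922789888000+0=355687428096000  T[18][2]=17·70734282393600+20922789888000=1223405590579200  T[18][3]=17·102992244837120+70734282393600=1821602444624640
row 19: T[19][1]=18·355687428096000+0=6402373705728000  T[19][2]=18·1223405590579200+355687428096000=22376988058521600  T[19][3]=18·1821602444624640+1223405590579200=34012249593822720
row 20: T[20][2]=19·22376988058521600+6402373705728000=431565146817638400  T[20][3]=19·34012249593822720+22376988058521600=668609730341153280
row 21: T[21][3]=20·668609730341153280+431565146817638400=13803759753640704000
Read c(21,3) = 13803759753640704000.

13803759753640704000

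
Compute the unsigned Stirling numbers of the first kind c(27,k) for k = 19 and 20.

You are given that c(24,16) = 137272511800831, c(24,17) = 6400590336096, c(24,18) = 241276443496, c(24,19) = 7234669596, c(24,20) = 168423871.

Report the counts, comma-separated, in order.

1182329687817135, 40681506808800

[25] T[25,17]:24*6400590336096+137272511800831=290886679867135 · T[25,18]:24*241276443496+6400590336096=12191224980000 · T[25,19]:24*7234669596+241276443496=414908513800 · T[25,20]:24*168423871+7234669596=11276842500
[26] T[26,18]:25*12191224980000+290886679867135=595667304367135 · T[26,19]:25*414908513800+12191224980000=22563937825000 · T[26,20]:25*11276842500+414908513800=696829576300
[27] T[27,19]:26*22563937825000+595667304367135=1182329687817135 · T[27,20]:26*696829576300+22563937825000=40681506808800
Read c(27,19) = 1182329687817135, c(27,20) = 40681506808800.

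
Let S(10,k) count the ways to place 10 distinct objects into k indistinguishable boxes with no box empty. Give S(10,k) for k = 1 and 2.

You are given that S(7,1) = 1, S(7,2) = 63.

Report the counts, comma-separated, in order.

1, 511

row 8: T[8][1]=1·1+0=1  T[8][2]=2·63+1=127
row 9: T[9][1]=1·1+0=1  T[9][2]=2·127+1=255
row 10: T[10][1]=1·1+0=1  T[10][2]=2·255+1=511
Read S(10,1) = 1, S(10,2) = 511.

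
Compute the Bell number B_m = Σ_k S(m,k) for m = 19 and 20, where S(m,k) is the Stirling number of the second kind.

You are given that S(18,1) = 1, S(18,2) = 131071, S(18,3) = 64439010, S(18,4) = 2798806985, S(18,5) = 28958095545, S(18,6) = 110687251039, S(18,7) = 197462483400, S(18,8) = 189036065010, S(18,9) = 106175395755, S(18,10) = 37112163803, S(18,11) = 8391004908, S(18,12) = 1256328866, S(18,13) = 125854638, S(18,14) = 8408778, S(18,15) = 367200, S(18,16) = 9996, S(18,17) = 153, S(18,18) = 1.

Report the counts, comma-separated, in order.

5832742205057, 51724158235372

row 19: T[19][1]=1·1+0=1  T[19][2]=2·131071+1=262143  T[19][3]=3·64439010+131071=193448101  T[19][4]=4·2798806985+64439010=11259666950  T[19][5]=5·28958095545+2798806985=147589284710  T[19][6]=6·110687251039+28958095545=693081601779  T[19][7]=7·197462483400+110687251039=1492924634839  T[19][8]=8·189036065010+197462483400=1709751003480  T[19][9]=9·106175395755+189036065010=1144614626805  T[19][10]=10·37112163803+106175395755=477297033785  T[19][11]=11·8391004908+37112163803=129413217791  T[19][12]=12·1256328866+8391004908=23466951300  T[19][13]=13·125854638+1256328866=2892439160  T[19][14]=14·8408778+125854638=243577530  T[19][15]=15·367200+8408778=13916778  T[19][16]=16·9996+367200=527136  T[19][17]=17·153+9996=12597  T[19][18]=18·1+153=171  T[19][19]=19·0+1=1
row 20: T[20][1]=1·1+0=1  T[20][2]=2·262143+1=524287  T[20][3]=3·193448101+262143=580606446  T[20][4]=4·11259666950+193448101=45232115901  T[20][5]=5·147589284710+11259666950=749206090500  T[20][6]=6·693081601779+147589284710=4306078895384  T[20][7]=7·1492924634839+693081601779=11143554045652  T[20][8]=8·1709751003480+1492924634839=15170932662679  T[20][9]=9·1144614626805+1709751003480=12011282644725  T[20][10]=10·477297033785+1144614626805=5917584964655  T[20][11]=11·129413217791+477297033785=1900842429486  T[20][12]=12·23466951300+129413217791=411016633391  T[20][13]=13·2892439160+23466951300=61068660380  T[20][14]=14·243577530+2892439160=6302524580  T[20][15]=15·13916778+243577530=452329200  T[20][16]=16·527136+13916778=22350954  T[20][17]=17·12597+527136=741285  T[20][18]=18·171+12597=15675  T[20][19]=19·1+171=190  T[20][20]=20·0+1=1
B_19 = ΣS(19,k) = 1+262143+193448101+11259666950+147589284710+693081601779+1492924634839+1709751003480+1144614626805+477297033785+129413217791+23466951300+2892439160+243577530+13916778+527136+12597+171+1 = 5832742205057
B_20 = ΣS(20,k) = 1+524287+580606446+45232115901+749206090500+4306078895384+11143554045652+15170932662679+12011282644725+5917584964655+1900842429486+411016633391+61068660380+6302524580+452329200+22350954+741285+15675+190+1 = 51724158235372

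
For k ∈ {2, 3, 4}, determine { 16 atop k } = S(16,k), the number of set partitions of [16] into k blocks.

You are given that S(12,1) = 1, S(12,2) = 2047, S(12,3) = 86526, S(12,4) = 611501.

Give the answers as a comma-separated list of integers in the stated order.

32767, 7141686, 171798901

row 13: T[13][1]=1·1+0=1  T[13][2]=2·2047+1=4095  T[13][3]=3·86526+2047=261625  T[13][4]=4·611501+86526=2532530
row 14: T[14][1]=1·1+0=1  T[14][2]=2·4095+1=8191  T[14][3]=3·261625+4095=788970  T[14][4]=4·2532530+261625=10391745
row 15: T[15][1]=1·1+0=1  T[15][2]=2·8191+1=16383  T[15][3]=3·788970+8191=2375101  T[15][4]=4·10391745+788970=42355950
row 16: T[16][2]=2·16383+1=32767  T[16][3]=3·2375101+16383=7141686  T[16][4]=4·42355950+2375101=171798901
Read S(16,2) = 32767, S(16,3) = 7141686, S(16,4) = 171798901.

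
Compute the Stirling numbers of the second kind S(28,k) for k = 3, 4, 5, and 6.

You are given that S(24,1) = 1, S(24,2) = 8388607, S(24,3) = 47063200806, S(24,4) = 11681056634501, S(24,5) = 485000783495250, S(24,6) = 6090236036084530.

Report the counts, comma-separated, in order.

row 25: T[25][1]=1·1+0=1  T[25][2]=2·8388607+1=16777215  T[25][3]=3·47063200806+8388607=141197991025  T[25][4]=4·11681056634501+47063200806=46771289738810  T[25][5]=5·485000783495250+11681056634501=2436684974110751  T[25][6]=6·6090236036084530+485000783495250=37026417000002430
row 26: T[26][1]=1·1+0=1  T[26][2]=2·16777215+1=33554431  T[26][3]=3·141197991025+16777215=423610750290  T[26][4]=4·46771289738810+141197991025=187226356946265  T[26][5]=5·2436684974110751+46771289738810=12230196160292565  T[26][6]=6·37026417000002430+2436684974110751=224595186974125331
row 27: T[27][2]=2·33554431+1=67108863  T[27][3]=3·423610750290+33554431=1270865805301  T[27][4]=4·187226356946265+423610750290=749329038535350  T[27][5]=5·12230196160292565+187226356946265=61338207158409090  T[27][6]=6·224595186974125331+12230196160292565=1359801318005044551
row 28: T[28][3]=3·1270865805301+67108863=3812664524766  T[28][4]=4·749329038535350+1270865805301=2998587019946701  T[28][5]=5·61338207158409090+749329038535350=307440364830580800  T[28][6]=6·1359801318005044551+61338207158409090=8220146115188676396
Read S(28,3) = 3812664524766, S(28,4) = 2998587019946701, S(28,5) = 307440364830580800, S(28,6) = 8220146115188676396.

3812664524766, 2998587019946701, 307440364830580800, 8220146115188676396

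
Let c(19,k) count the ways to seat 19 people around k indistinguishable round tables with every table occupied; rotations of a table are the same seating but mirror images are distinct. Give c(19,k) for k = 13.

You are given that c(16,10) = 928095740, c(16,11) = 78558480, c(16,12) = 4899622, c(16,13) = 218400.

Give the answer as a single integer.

10246937272

r17: T_17,11=16×78558480+928095740=2185031420; T_17,12=16×4899622+78558480=156952432; T_17,13=16×218400+4899622=8394022
r18: T_18,12=17×156952432+2185031420=4853222764; T_18,13=17×8394022+156952432=299650806
r19: T_19,13=18×299650806+4853222764=10246937272
Read c(19,13) = 10246937272.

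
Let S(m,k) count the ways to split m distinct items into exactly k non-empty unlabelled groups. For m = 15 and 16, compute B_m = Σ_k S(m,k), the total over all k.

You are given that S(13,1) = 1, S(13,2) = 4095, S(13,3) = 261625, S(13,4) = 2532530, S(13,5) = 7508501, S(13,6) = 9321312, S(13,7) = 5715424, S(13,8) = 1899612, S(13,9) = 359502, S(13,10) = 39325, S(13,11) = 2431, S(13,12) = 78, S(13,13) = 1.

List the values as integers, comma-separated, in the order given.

r14: T_14,1=1×1+0=1; T_14,2=2×4095+1=8191; T_14,3=3×261625+4095=788970; T_14,4=4×2532530+261625=10391745; T_14,5=5×7508501+2532530=40075035; T_14,6=6×9321312+7508501=63436373; T_14,7=7×5715424+9321312=49329280; T_14,8=8×1899612+5715424=20912320; T_14,9=9×359502+1899612=5135130; T_14,10=10×39325+359502=752752; T_14,11=11×2431+39325=66066; T_14,12=12×78+2431=3367; T_14,13=13×1+78=91; T_14,14=14×0+1=1
r15: T_15,1=1×1+0=1; T_15,2=2×8191+1=16383; T_15,3=3×788970+8191=2375101; T_15,4=4×10391745+788970=42355950; T_15,5=5×40075035+10391745=210766920; T_15,6=6×63436373+40075035=420693273; T_15,7=7×49329280+63436373=408741333; T_15,8=8×20912320+49329280=216627840; T_15,9=9×5135130+20912320=67128490; T_15,10=10×752752+5135130=12662650; T_15,11=11×66066+752752=1479478; T_15,12=12×3367+66066=106470; T_15,13=13×91+3367=4550; T_15,14=14×1+91=105; T_15,15=15×0+1=1
r16: T_16,1=1×1+0=1; T_16,2=2×16383+1=32767; T_16,3=3×2375101+16383=7141686; T_16,4=4×42355950+2375101=171798901; T_16,5=5×210766920+42355950=1096190550; T_16,6=6×420693273+210766920=2734926558; T_16,7=7×408741333+420693273=3281882604; T_16,8=8×216627840+408741333=2141764053; T_16,9=9×67128490+216627840=820784250; T_16,10=10×12662650+67128490=193754990; T_16,11=11×1479478+12662650=28936908; T_16,12=12×106470+1479478=2757118; T_16,13=13×4550+106470=165620; T_16,14=14×105+4550=6020; T_16,15=15×1+105=120; T_16,16=16×0+1=1
B_15 = ΣS(15,k) = 1+16383+2375101+42355950+210766920+420693273+408741333+216627840+67128490+12662650+1479478+106470+4550+105+1 = 1382958545
B_16 = ΣS(16,k) = 1+32767+7141686+171798901+1096190550+2734926558+3281882604+2141764053+820784250+193754990+28936908+2757118+165620+6020+120+1 = 10480142147

1382958545, 10480142147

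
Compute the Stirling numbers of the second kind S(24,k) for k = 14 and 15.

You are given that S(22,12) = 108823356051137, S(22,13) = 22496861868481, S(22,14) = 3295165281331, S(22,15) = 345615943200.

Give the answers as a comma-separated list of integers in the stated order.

[23] T[23,13]:13*22496861868481+108823356051137=401282560341390 · T[23,14]:14*3295165281331+22496861868481=68629175807115 · T[23,15]:15*345615943200+3295165281331=8479404429331
[24] T[24,14]:14*68629175807115+401282560341390=1362091021641000 · T[24,15]:15*8479404429331+68629175807115=195820242247080
Read S(24,14) = 1362091021641000, S(24,15) = 195820242247080.

1362091021641000, 195820242247080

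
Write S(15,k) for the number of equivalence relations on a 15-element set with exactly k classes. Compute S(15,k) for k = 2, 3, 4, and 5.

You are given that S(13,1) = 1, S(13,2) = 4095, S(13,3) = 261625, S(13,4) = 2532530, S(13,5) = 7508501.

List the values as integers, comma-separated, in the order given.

r14: T_14,1=1×1+0=1; T_14,2=2×4095+1=8191; T_14,3=3×261625+4095=788970; T_14,4=4×2532530+261625=10391745; T_14,5=5×7508501+2532530=40075035
r15: T_15,2=2×8191+1=16383; T_15,3=3×788970+8191=2375101; T_15,4=4×10391745+788970=42355950; T_15,5=5×40075035+10391745=210766920
Read S(15,2) = 16383, S(15,3) = 2375101, S(15,4) = 42355950, S(15,5) = 210766920.

16383, 2375101, 42355950, 210766920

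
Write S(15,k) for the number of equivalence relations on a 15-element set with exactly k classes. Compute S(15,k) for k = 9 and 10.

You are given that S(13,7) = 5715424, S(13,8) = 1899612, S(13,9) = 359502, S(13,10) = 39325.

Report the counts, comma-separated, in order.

67128490, 12662650

r14: T_14,8=8×1899612+5715424=20912320; T_14,9=9×359502+1899612=5135130; T_14,10=10×39325+359502=752752
r15: T_15,9=9×5135130+20912320=67128490; T_15,10=10×752752+5135130=12662650
Read S(15,9) = 67128490, S(15,10) = 12662650.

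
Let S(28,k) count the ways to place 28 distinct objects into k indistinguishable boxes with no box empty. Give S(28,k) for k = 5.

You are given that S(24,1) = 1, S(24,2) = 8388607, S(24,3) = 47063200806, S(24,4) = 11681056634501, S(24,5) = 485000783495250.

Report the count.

307440364830580800

r25: T_25,2=2×8388607+1=16777215; T_25,3=3×47063200806+8388607=141197991025; T_25,4=4×11681056634501+47063200806=46771289738810; T_25,5=5×485000783495250+11681056634501=2436684974110751
r26: T_26,3=3×141197991025+16777215=423610750290; T_26,4=4×46771289738810+141197991025=187226356946265; T_26,5=5×2436684974110751+46771289738810=12230196160292565
r27: T_27,4=4×187226356946265+423610750290=749329038535350; T_27,5=5×12230196160292565+187226356946265=61338207158409090
r28: T_28,5=5×61338207158409090+749329038535350=307440364830580800
Read S(28,5) = 307440364830580800.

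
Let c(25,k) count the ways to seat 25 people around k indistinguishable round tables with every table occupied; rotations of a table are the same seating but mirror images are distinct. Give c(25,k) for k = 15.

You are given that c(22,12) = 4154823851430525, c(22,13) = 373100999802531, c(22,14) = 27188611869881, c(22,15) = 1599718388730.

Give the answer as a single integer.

92446911376173550

row 23: T[23][13]=22·373100999802531+4154823851430525=12363045847086207  T[23][14]=22·27188611869881+373100999802531=971250460939913  T[23][15]=22·1599718388730+27188611869881=62382416421941
row 24: T[24][14]=23·971250460939913+12363045847086207=34701806448704206  T[24][15]=23·62382416421941+971250460939913=2406046038644556
row 25: T[25][15]=24·2406046038644556+34701806448704206=92446911376173550
Read c(25,15) = 92446911376173550.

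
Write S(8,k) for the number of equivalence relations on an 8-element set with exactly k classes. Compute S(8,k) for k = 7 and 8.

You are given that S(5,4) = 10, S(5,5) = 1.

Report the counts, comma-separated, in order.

[6] T[6,5]:5*1+10=15 · T[6,6]:6*0+1=1
[7] T[7,6]:6*1+15=21 · T[7,7]:7*0+1=1
[8] T[8,7]:7*1+21=28 · T[8,8]:8*0+1=1
Read S(8,7) = 28, S(8,8) = 1.

28, 1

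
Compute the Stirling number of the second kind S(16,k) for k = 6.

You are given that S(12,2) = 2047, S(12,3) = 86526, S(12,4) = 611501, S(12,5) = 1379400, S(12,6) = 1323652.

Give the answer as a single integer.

2734926558

i=13: T(13,3)=2047+3·86526=261625 | T(13,4)=86526+4·611501=2532530 | T(13,5)=611501+5·1379400=7508501 | T(13,6)=1379400+6·1323652=9321312
i=14: T(14,4)=261625+4·2532530=10391745 | T(14,5)=2532530+5·7508501=40075035 | T(14,6)=7508501+6·9321312=63436373
i=15: T(15,5)=10391745+5·40075035=210766920 | T(15,6)=40075035+6·63436373=420693273
i=16: T(16,6)=210766920+6·420693273=2734926558
Read S(16,6) = 2734926558.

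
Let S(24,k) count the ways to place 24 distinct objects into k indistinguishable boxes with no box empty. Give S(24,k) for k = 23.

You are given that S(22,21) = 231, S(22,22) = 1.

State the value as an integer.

276

i=23: T(23,22)=231+22·1=253 | T(23,23)=1+23·0=1
i=24: T(24,23)=253+23·1=276
Read S(24,23) = 276.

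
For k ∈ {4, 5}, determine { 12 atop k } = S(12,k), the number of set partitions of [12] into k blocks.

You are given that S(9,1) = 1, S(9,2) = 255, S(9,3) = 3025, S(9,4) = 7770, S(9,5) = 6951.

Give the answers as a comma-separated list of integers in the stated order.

611501, 1379400

[10] T[10,2]:2*255+1=511 · T[10,3]:3*3025+255=9330 · T[10,4]:4*7770+3025=34105 · T[10,5]:5*6951+7770=42525
[11] T[11,3]:3*9330+511=28501 · T[11,4]:4*34105+9330=145750 · T[11,5]:5*42525+34105=246730
[12] T[12,4]:4*145750+28501=611501 · T[12,5]:5*246730+145750=1379400
Read S(12,4) = 611501, S(12,5) = 1379400.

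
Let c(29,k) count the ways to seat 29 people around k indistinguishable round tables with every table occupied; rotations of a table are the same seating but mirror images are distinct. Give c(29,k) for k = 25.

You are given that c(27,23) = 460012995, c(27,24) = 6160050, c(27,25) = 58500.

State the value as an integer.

843041745

r28: T_28,24=27×6160050+460012995=626334345; T_28,25=27×58500+6160050=7739550
r29: T_29,25=28×7739550+626334345=843041745
Read c(29,25) = 843041745.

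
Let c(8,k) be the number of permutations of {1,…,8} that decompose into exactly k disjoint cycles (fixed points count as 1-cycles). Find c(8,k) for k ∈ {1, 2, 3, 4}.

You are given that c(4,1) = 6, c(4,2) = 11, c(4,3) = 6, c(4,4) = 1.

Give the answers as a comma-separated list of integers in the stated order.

r5: T_5,1=4×6+0=24; T_5,2=4×11+6=50; T_5,3=4×6+11=35; T_5,4=4×1+6=10
r6: T_6,1=5×24+0=120; T_6,2=5×50+24=274; T_6,3=5×35+50=225; T_6,4=5×10+35=85
r7: T_7,1=6×120+0=720; T_7,2=6×274+120=1764; T_7,3=6×225+274=1624; T_7,4=6×85+225=735
r8: T_8,1=7×720+0=5040; T_8,2=7×1764+720=13068; T_8,3=7×1624+1764=13132; T_8,4=7×735+1624=6769
Read c(8,1) = 5040, c(8,2) = 13068, c(8,3) = 13132, c(8,4) = 6769.

5040, 13068, 13132, 6769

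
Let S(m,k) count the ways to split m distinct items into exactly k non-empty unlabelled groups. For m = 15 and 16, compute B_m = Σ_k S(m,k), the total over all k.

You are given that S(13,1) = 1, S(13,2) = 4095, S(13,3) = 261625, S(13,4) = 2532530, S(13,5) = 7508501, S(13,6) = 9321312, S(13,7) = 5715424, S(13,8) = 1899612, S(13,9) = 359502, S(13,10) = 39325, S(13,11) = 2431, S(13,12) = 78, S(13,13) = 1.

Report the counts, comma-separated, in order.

row 14: T[14][1]=1·1+0=1  T[14][2]=2·4095+1=8191  T[14][3]=3·261625+4095=788970  T[14][4]=4·2532530+261625=10391745  T[14][5]=5·7508501+2532530=40075035  T[14][6]=6·9321312+7508501=63436373  T[14][7]=7·5715424+9321312=49329280  T[14][8]=8·1899612+5715424=20912320  T[14][9]=9·359502+1899612=5135130  T[14][10]=10·39325+359502=752752  T[14][11]=11·2431+39325=66066  T[14][12]=12·78+2431=3367  T[14][13]=13·1+78=91  T[14][14]=14·0+1=1
row 15: T[15][1]=1·1+0=1  T[15][2]=2·8191+1=16383  T[15][3]=3·788970+8191=2375101  T[15][4]=4·10391745+788970=42355950  T[15][5]=5·40075035+10391745=210766920  T[15][6]=6·63436373+40075035=420693273  T[15][7]=7·49329280+63436373=408741333  T[15][8]=8·20912320+49329280=216627840  T[15][9]=9·5135130+20912320=67128490  T[15][10]=10·752752+5135130=12662650  T[15][11]=11·66066+752752=1479478  T[15][12]=12·3367+66066=106470  T[15][13]=13·91+3367=4550  T[15][14]=14·1+91=105  T[15][15]=15·0+1=1
row 16: T[16][1]=1·1+0=1  T[16][2]=2·16383+1=32767  T[16][3]=3·2375101+16383=7141686  T[16][4]=4·42355950+2375101=171798901  T[16][5]=5·210766920+42355950=1096190550  T[16][6]=6·420693273+210766920=2734926558  T[16][7]=7·408741333+420693273=3281882604  T[16][8]=8·216627840+408741333=2141764053  T[16][9]=9·67128490+216627840=820784250  T[16][10]=10·12662650+67128490=193754990  T[16][11]=11·1479478+12662650=28936908  T[16][12]=12·106470+1479478=2757118  T[16][13]=13·4550+106470=165620  T[16][14]=14·105+4550=6020  T[16][15]=15·1+105=120  T[16][16]=16·0+1=1
B_15 = ΣS(15,k) = 1+16383+2375101+42355950+210766920+420693273+408741333+216627840+67128490+12662650+1479478+106470+4550+105+1 = 1382958545
B_16 = ΣS(16,k) = 1+32767+7141686+171798901+1096190550+2734926558+3281882604+2141764053+820784250+193754990+28936908+2757118+165620+6020+120+1 = 10480142147

1382958545, 10480142147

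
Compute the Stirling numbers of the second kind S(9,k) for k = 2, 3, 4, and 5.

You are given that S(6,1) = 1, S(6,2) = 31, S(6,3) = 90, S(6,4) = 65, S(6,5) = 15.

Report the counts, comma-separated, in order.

255, 3025, 7770, 6951

@7  (7,1):1·1+0→1, (7,2):31·2+1→63, (7,3):90·3+31→301, (7,4):65·4+90→350, (7,5):15·5+65→140
@8  (8,1):1·1+0→1, (8,2):63·2+1→127, (8,3):301·3+63→966, (8,4):350·4+301→1701, (8,5):140·5+350→1050
@9  (9,2):127·2+1→255, (9,3):966·3+127→3025, (9,4):1701·4+966→7770, (9,5):1050·5+1701→6951
Read S(9,2) = 255, S(9,3) = 3025, S(9,4) = 7770, S(9,5) = 6951.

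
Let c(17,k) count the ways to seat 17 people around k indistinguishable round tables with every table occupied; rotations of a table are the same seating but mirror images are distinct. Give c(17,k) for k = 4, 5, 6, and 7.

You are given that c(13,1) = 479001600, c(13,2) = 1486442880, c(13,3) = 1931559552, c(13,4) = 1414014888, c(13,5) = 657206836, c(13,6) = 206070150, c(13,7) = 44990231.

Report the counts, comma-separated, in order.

r14: T_14,1=13×479001600+0=6227020800; T_14,2=13×1486442880+479001600=19802759040; T_14,3=13×1931559552+1486442880=26596717056; T_14,4=13×1414014888+1931559552=20313753096; T_14,5=13×657206836+1414014888=9957703756; T_14,6=13×206070150+657206836=3336118786; T_14,7=13×44990231+206070150=790943153
r15: T_15,2=14×19802759040+6227020800=283465647360; T_15,3=14×26596717056+19802759040=392156797824; T_15,4=14×20313753096+26596717056=310989260400; T_15,5=14×9957703756+20313753096=159721605680; T_15,6=14×3336118786+9957703756=56663366760; T_15,7=14×790943153+3336118786=14409322928
r16: T_16,3=15×392156797824+283465647360=6165817614720; T_16,4=15×310989260400+392156797824=5056995703824; T_16,5=15×159721605680+310989260400=2706813345600; T_16,6=15×56663366760+159721605680=1009672107080; T_16,7=15×14409322928+56663366760=272803210680
r17: T_17,4=16×5056995703824+6165817614720=87077748875904; T_17,5=16×2706813345600+5056995703824=48366009233424; T_17,6=16×1009672107080+2706813345600=18861567058880; T_17,7=16×272803210680+1009672107080=5374523477960
Read c(17,4) = 87077748875904, c(17,5) = 48366009233424, c(17,6) = 18861567058880, c(17,7) = 5374523477960.

87077748875904, 48366009233424, 18861567058880, 5374523477960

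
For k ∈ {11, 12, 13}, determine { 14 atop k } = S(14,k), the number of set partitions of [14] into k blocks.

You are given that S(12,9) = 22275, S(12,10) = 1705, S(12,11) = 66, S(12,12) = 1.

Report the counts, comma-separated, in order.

66066, 3367, 91

i=13: T(13,10)=22275+10·1705=39325 | T(13,11)=1705+11·66=2431 | T(13,12)=66+12·1=78 | T(13,13)=1+13·0=1
i=14: T(14,11)=39325+11·2431=66066 | T(14,12)=2431+12·78=3367 | T(14,13)=78+13·1=91
Read S(14,11) = 66066, S(14,12) = 3367, S(14,13) = 91.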